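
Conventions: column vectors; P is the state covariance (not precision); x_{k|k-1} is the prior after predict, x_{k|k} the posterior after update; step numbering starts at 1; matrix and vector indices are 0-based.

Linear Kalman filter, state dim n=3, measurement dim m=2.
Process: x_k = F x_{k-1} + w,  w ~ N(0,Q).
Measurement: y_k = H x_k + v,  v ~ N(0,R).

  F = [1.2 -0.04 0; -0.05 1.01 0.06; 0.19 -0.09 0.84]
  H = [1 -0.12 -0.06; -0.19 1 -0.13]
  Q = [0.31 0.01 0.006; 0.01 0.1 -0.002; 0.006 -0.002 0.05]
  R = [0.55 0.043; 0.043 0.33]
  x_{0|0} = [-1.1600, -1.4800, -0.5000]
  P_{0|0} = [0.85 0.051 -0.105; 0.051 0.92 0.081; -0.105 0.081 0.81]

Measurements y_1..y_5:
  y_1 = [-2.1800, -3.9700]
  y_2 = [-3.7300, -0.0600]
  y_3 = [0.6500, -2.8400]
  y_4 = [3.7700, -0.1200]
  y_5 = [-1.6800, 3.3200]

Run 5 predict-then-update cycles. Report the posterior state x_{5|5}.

x_post = [-0.8113, 0.5548, 0.0533]

step 1: x^-=[-1.3328, -1.4668, -0.5072]  P^-=[1.5306 -0.0240 0.0887; -0.0240 1.0488 0.0286; 0.0887 0.0286 0.6122]  S=[2.0934 -0.4052; -0.4052 1.4505]  K=[0.7257 -0.0223; 0.0715 0.7437; 0.0149 -0.0426]  nu=[-1.0536, -2.8224]  x^+=[-2.0346, -3.6410, -0.4028]  P^+=[0.4144 0.1094 0.0520; 0.1094 0.2791 0.0756; 0.0520 0.0756 0.6086]
step 2: x^-=[-2.2959, -3.5999, -0.3972]  P^-=[0.8967 0.1102 0.1387; 0.1102 0.3857 0.0830; 0.1387 0.0830 0.4980]  S=[1.4121 -0.0772; -0.0772 0.6999]  K=[0.6173 -0.0437; 0.0698 0.5135; 0.0698 -0.0039]  nu=[-1.8900, 3.0520]  x^+=[-3.5958, -2.1646, -0.5410]  P^+=[0.3530 0.0893 0.0773; 0.0893 0.1998 0.0802; 0.0773 0.0802 0.4911]
step 3: x^-=[-4.2284, -2.0390, -0.9429]  P^-=[0.8101 0.0945 0.1521; 0.0945 0.3068 0.0840; 0.1521 0.0840 0.4204]  S=[1.3263 -0.0696; -0.0696 0.6229]  K=[0.5922 -0.0610; 0.0635 0.4532; 0.0886 0.0107]  nu=[4.5772, -1.7270]  x^+=[-1.4126, -2.5312, -0.5556]  P^+=[0.3377 0.0803 0.0830; 0.0803 0.1775 0.0764; 0.0830 0.0764 0.4100]
step 4: x^-=[-1.5939, -2.5192, -0.5073]  P^-=[0.7888 0.0858 0.1554; 0.0858 0.2840 0.0770; 0.1554 0.0770 0.3651]  S=[1.3061 -0.0722; -0.0722 0.6037]  K=[0.5851 -0.0696; 0.0601 0.4340; 0.0958 0.0114]  nu=[5.0312, 2.0304]  x^+=[1.2084, -1.3357, -0.0023]  P^+=[0.3329 0.0762 0.0827; 0.0762 0.1693 0.0695; 0.0827 0.0695 0.3532]
step 5: x^-=[1.5035, -1.4097, 0.3479]  P^-=[0.7823 0.0815 0.1547; 0.0815 0.2751 0.0683; 0.1547 0.0683 0.3259]  S=[1.3003 -0.0742; -0.0742 0.5978]  K=[0.5828 -0.0737; 0.0585 0.4267; 0.0980 0.0063]  nu=[-3.3318, 5.0605]  x^+=[-0.8113, 0.5548, 0.0533]  P^+=[0.3311 0.0741 0.0805; 0.0741 0.1655 0.0623; 0.0805 0.0623 0.3135]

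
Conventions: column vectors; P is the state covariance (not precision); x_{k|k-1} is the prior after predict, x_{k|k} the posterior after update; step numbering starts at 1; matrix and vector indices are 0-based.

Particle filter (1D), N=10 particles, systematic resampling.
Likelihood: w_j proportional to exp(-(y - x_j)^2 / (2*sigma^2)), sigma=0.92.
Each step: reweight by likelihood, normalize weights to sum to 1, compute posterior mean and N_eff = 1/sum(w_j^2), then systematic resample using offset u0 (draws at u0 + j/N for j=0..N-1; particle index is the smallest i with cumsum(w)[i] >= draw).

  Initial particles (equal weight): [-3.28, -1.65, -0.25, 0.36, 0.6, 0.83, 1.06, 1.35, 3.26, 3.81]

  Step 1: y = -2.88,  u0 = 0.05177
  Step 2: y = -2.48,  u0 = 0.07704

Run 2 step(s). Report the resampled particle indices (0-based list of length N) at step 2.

step 1: w=[0.6795, 0.3056, 0.0126, 0.0015, 0.0006, 0.0002, 0.0001, 0.0000, 0.0000, 0.0000]  mean=-2.7348  Neff=1.8011  idx=[0, 0, 0, 0, 0, 0, 0, 1, 1, 1]
step 2: w=[0.1009, 0.1009, 0.1009, 0.1009, 0.1009, 0.1009, 0.1009, 0.0980, 0.0980, 0.0980]  mean=-2.8008  Neff=9.9983  idx=[0, 1, 2, 3, 4, 5, 6, 7, 8, 9]

resampled_idx = [0, 1, 2, 3, 4, 5, 6, 7, 8, 9]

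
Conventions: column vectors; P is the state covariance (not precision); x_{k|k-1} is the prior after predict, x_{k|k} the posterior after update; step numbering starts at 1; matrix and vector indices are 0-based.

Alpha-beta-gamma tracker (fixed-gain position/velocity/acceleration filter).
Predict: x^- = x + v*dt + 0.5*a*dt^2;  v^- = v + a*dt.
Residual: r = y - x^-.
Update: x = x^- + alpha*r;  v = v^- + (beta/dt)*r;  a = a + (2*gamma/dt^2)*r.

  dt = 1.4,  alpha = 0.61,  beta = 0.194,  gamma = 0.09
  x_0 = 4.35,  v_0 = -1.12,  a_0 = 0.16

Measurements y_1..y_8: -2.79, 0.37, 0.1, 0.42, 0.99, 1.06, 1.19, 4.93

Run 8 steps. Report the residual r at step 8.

resid = -0.7844

step 1: x_pred=2.9388  r=-5.7288  x^+=-0.5558  v^+=-1.6898  a^+=-0.3661
step 2: x_pred=-3.2803  r=3.6503  x^+=-1.0536  v^+=-1.6966  a^+=-0.0309
step 3: x_pred=-3.4591  r=3.5591  x^+=-1.2880  v^+=-1.2466  a^+=0.2960
step 4: x_pred=-2.7433  r=3.1633  x^+=-0.8137  v^+=-0.3939  a^+=0.5865
step 5: x_pred=-0.7904  r=1.7804  x^+=0.2956  v^+=0.6739  a^+=0.7500
step 6: x_pred=1.9741  r=-0.9141  x^+=1.4165  v^+=1.5972  a^+=0.6660
step 7: x_pred=4.3053  r=-3.1153  x^+=2.4050  v^+=2.0980  a^+=0.3799
step 8: x_pred=5.7144  r=-0.7844  x^+=5.2359  v^+=2.5212  a^+=0.3079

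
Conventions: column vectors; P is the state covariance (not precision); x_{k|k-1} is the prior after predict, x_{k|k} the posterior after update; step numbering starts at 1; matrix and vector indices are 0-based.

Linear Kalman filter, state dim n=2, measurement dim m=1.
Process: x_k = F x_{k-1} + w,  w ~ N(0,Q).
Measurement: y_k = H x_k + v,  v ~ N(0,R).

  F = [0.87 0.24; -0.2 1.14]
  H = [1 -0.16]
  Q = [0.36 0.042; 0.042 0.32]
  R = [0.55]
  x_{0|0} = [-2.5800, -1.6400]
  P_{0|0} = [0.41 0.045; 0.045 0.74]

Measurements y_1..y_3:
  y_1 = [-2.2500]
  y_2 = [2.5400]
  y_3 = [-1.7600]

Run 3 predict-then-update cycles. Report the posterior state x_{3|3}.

x_post = [-1.0280, -0.9068]

step 1: x^-=[-2.6382, -1.3536]  P^-=[0.7317 0.2156; 0.2156 1.2776]  S=[1.2455]  K=[0.5598; 0.0090]  nu=[0.1716]  x^+=[-2.5421, -1.3521]  P^+=[0.3414 0.2093; 0.2093 1.2775]
step 2: x^-=[-2.5361, -1.0329]  P^-=[0.7794 0.5297; 0.5297 1.8984]  S=[1.2085]  K=[0.5748; 0.1870]  nu=[4.9109]  x^+=[0.2867, -0.1148]  P^+=[0.3801 0.3998; 0.3998 1.8562]
step 3: x^-=[0.2218, -0.1882]  P^-=[0.9216 0.8611; 0.8611 2.5652]  S=[1.2617]  K=[0.6212; 0.3572]  nu=[-2.0120]  x^+=[-1.0280, -0.9068]  P^+=[0.4347 0.5811; 0.5811 2.4042]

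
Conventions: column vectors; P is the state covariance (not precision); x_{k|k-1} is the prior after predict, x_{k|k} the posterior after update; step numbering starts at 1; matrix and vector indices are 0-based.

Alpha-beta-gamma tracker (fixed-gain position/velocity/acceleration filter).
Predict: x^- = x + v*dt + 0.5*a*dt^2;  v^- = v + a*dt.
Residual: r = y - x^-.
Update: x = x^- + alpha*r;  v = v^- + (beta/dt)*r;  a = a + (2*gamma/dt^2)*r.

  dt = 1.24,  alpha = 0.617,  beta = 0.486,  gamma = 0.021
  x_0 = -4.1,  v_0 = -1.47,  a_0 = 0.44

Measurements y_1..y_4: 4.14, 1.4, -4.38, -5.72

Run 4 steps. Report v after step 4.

v_post = -2.2444

step 1: x_pred=-5.5845  r=9.7245  x^+=0.4155  v^+=2.8870  a^+=0.7056
step 2: x_pred=4.5379  r=-3.1379  x^+=2.6018  v^+=2.5321  a^+=0.6199
step 3: x_pred=6.2182  r=-10.5982  x^+=-0.3209  v^+=-0.8530  a^+=0.3304
step 4: x_pred=-1.1246  r=-4.5954  x^+=-3.9599  v^+=-2.2444  a^+=0.2049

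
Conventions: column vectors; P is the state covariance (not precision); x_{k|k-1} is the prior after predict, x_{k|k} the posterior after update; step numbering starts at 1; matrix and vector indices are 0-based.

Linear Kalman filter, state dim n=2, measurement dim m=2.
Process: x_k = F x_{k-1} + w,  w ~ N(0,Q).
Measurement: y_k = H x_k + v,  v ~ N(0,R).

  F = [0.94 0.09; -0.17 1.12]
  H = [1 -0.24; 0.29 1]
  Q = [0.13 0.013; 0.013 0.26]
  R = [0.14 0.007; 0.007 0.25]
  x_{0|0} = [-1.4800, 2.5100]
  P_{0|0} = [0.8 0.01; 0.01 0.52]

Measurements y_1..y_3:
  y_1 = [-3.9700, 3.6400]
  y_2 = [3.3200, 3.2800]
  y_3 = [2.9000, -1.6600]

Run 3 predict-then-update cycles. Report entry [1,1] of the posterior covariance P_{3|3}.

P_post[1,1] = 0.1501

step 1: x^-=[-1.1653, 3.0628]  P^-=[0.8428 -0.0520; -0.0520 0.9316]  S=[1.0614 -0.0206; -0.0206 1.2223]  K=[0.8091 0.1710; -0.2452 0.7457]  nu=[-2.0696, 0.9151]  x^+=[-2.6833, 4.2527]  P^+=[0.1179 0.0142; 0.0142 0.1806]
step 2: x^-=[-2.1396, 5.2192]  P^-=[0.2380 0.0271; 0.0271 0.4845]  S=[0.3929 -0.0150; -0.0150 0.7703]  K=[0.5945 0.1364; -0.2026 0.6353]  nu=[6.7122, -1.3187]  x^+=[1.6706, 3.0214]  P^+=[0.0873 0.0130; 0.0130 0.1536]
step 3: x^-=[1.8423, 3.0999]  P^-=[0.2106 0.0280; 0.0280 0.4503]  S=[0.3631 -0.0140; -0.0140 0.7343]  K=[0.5665 0.1321; -0.1967 0.6206]  nu=[1.8017, -5.2942]  x^+=[2.1639, -0.5401]  P^+=[0.0833 0.0128; 0.0128 0.1501]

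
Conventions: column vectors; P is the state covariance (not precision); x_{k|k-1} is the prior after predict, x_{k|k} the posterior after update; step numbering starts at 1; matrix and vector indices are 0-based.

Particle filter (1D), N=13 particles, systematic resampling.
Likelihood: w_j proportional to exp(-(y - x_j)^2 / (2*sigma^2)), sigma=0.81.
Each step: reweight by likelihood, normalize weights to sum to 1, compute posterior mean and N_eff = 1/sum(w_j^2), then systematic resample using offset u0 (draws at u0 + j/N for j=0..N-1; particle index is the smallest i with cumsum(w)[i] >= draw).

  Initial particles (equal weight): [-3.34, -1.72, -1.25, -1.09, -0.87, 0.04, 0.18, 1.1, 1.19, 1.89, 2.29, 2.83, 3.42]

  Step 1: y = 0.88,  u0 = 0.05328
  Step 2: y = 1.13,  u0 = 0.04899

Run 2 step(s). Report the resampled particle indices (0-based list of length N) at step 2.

resampled_idx = [1, 2, 4, 4, 5, 6, 7, 7, 8, 9, 9, 11, 12]

step 1: w=[0.0000, 0.0014, 0.0077, 0.0127, 0.0237, 0.1427, 0.1682, 0.2354, 0.2270, 0.1123, 0.0537, 0.0135, 0.0018]  mean=0.8980  Neff=5.8119  idx=[5, 5, 6, 6, 7, 7, 7, 7, 8, 8, 9, 9, 10]
step 2: w=[0.0428, 0.0428, 0.0532, 0.0532, 0.1057, 0.1057, 0.1057, 0.1057, 0.1055, 0.1055, 0.0681, 0.0681, 0.0379]  mean=1.0832  Neff=11.4933  idx=[1, 2, 4, 4, 5, 6, 7, 7, 8, 9, 9, 11, 12]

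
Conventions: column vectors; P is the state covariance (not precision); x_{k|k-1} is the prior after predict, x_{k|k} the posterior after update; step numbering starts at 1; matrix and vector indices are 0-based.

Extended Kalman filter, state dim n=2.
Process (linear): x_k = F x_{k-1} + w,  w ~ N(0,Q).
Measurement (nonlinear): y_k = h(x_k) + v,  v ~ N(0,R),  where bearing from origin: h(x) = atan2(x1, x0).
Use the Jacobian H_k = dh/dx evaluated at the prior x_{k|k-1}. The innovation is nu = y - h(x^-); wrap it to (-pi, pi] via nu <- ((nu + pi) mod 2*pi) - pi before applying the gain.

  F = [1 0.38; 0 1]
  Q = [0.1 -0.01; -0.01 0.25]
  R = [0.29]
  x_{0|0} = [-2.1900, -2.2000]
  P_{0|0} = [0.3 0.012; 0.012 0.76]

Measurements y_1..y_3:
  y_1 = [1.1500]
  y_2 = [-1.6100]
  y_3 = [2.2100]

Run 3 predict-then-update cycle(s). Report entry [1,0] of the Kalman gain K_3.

K[1,0] = -0.5022

step 1: x^-=[-3.0260, -2.2000]  P^-=[0.5189 0.2908; 0.2908 1.0100]  H_jac=[0.1572 -0.2162]  S=[0.3303]  K=[0.0566; -0.5228]  nu=[-2.6202]  x^+=[-3.1742, -0.8302]  P^+=[0.5178 0.3006; 0.3006 0.9197]
step 2: x^-=[-3.4897, -0.8302]  P^-=[0.9791 0.6401; 0.6401 1.1697]  H_jac=[0.0645 -0.2712]  S=[0.3577]  K=[-0.3087; -0.7714]  nu=[1.2980]  x^+=[-3.8904, -1.8315]  P^+=[0.9450 0.5549; 0.5549 0.9569]
step 3: x^-=[-4.5864, -1.8315]  P^-=[1.6049 0.9085; 0.9085 1.2069]  H_jac=[0.0751 -0.1880]  S=[0.3161]  K=[-0.1592; -0.5022]  nu=[-1.3115]  x^+=[-4.3776, -1.1729]  P^+=[1.5968 0.8832; 0.8832 1.1272]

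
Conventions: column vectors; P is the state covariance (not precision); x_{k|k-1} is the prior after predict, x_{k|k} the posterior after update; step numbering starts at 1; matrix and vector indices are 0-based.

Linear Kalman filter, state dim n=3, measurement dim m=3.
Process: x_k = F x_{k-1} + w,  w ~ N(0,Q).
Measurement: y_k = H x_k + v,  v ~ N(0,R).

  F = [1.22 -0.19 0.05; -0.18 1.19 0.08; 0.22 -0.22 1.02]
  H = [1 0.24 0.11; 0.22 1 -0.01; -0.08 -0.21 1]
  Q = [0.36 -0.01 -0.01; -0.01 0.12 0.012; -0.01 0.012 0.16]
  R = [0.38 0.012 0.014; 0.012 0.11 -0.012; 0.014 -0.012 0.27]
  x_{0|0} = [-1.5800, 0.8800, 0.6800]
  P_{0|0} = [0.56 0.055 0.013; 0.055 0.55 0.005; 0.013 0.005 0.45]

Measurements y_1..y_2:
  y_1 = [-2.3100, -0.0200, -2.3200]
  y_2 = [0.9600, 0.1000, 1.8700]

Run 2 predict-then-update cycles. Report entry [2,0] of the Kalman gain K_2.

step 1: x^-=[-2.0608, 1.3860, 0.1524]  P^-=[1.1905 -0.1724 0.1845; -0.1724 0.8969 -0.0970; 0.1845 -0.0970 0.6802]  S=[1.5831 0.2991 0.1497; 0.2991 0.9898 -0.2629; 0.1497 -0.2629 1.0028]  K=[0.7702 -0.1521 -0.0297; -0.1511 0.9120 -0.0092; 0.0632 0.1033 0.7015]  nu=[-0.5986, -0.9511, -2.3462]  x^+=[-2.3074, 0.6308, -1.6296]  P^+=[0.3068 -0.0745 0.0135; -0.0745 0.1150 0.0026; 0.0135 0.0026 0.1907]
step 2: x^-=[-3.0164, 1.0356, -2.3086]  P^-=[0.8575 -0.2120 0.1264; -0.2120 0.3261 -0.0362; 0.1264 -0.0362 0.3909]  S=[1.1851 0.0532 0.1380; 0.0532 0.3845 -0.0811; 0.1380 -0.0811 0.6686]  K=[0.7010 -0.1634 -0.0115; -0.1485 0.7461 -0.0101; 0.0648 0.0808 0.5773]  nu=[3.9818, -0.2951, 4.1547]  x^+=[-0.2246, 0.1822, 0.3240]  P^+=[0.2795 -0.0707 0.0162; -0.0707 0.0960 0.0007; 0.0162 0.0007 0.1573]

K[2,0] = 0.0648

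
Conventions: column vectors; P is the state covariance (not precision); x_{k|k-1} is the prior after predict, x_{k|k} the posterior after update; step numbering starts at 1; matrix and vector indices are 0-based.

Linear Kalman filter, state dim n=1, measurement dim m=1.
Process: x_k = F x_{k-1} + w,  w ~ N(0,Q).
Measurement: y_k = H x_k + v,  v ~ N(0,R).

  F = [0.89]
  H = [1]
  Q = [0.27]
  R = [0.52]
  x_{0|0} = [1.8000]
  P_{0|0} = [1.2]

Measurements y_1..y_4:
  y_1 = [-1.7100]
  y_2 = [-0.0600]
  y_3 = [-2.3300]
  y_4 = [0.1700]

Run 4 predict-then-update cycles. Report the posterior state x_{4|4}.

x_post = [-0.5185]

step 1: x^-=[1.6020]  P^-=[1.2205]  S=[1.7405]  K=[0.7012]  nu=[-3.3120]  x^+=[-0.7205]  P^+=[0.3646]
step 2: x^-=[-0.6412]  P^-=[0.5588]  S=[1.0788]  K=[0.5180]  nu=[0.5812]  x^+=[-0.3402]  P^+=[0.2694]
step 3: x^-=[-0.3027]  P^-=[0.4834]  S=[1.0034]  K=[0.4817]  nu=[-2.0273]  x^+=[-1.2794]  P^+=[0.2505]
step 4: x^-=[-1.1386]  P^-=[0.4684]  S=[0.9884]  K=[0.4739]  nu=[1.3086]  x^+=[-0.5185]  P^+=[0.2464]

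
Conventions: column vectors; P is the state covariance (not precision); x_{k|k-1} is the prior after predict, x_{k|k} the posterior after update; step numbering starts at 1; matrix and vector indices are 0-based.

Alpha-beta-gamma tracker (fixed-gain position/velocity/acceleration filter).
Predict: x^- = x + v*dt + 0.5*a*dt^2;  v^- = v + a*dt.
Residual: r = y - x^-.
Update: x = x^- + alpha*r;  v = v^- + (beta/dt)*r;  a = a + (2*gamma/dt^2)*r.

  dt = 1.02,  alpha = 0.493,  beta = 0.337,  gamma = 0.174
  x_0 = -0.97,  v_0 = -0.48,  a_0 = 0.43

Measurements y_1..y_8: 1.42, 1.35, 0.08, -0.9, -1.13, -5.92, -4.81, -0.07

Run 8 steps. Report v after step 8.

step 1: x_pred=-1.2359  r=2.6559  x^+=0.0735  v^+=0.8361  a^+=1.3184
step 2: x_pred=1.6121  r=-0.2621  x^+=1.4829  v^+=2.0942  a^+=1.2307
step 3: x_pred=4.2592  r=-4.1792  x^+=2.1989  v^+=1.9688  a^+=-0.1672
step 4: x_pred=4.1200  r=-5.0200  x^+=1.6452  v^+=0.1397  a^+=-1.8463
step 5: x_pred=0.8272  r=-1.9572  x^+=-0.1377  v^+=-2.3902  a^+=-2.5010
step 6: x_pred=-3.8767  r=-2.0433  x^+=-4.8841  v^+=-5.6163  a^+=-3.1844
step 7: x_pred=-12.2692  r=7.4592  x^+=-8.5918  v^+=-6.3999  a^+=-0.6894
step 8: x_pred=-15.4784  r=15.4084  x^+=-7.8820  v^+=-2.0123  a^+=4.4645

v_post = -2.0123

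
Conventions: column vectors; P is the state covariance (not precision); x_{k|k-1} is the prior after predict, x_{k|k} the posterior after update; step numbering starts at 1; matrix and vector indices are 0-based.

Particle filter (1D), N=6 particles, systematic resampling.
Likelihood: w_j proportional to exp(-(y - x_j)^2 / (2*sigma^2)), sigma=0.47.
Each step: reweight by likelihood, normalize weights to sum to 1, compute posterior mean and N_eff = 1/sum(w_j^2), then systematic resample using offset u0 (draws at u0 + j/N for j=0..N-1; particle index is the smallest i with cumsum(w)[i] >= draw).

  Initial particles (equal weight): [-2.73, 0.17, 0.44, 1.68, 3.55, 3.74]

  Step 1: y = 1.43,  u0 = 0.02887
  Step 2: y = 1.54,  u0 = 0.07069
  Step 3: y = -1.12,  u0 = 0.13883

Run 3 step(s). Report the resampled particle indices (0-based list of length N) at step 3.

resampled_idx = [0, 1, 2, 3, 4, 5]

step 1: w=[0.0000, 0.0274, 0.1083, 0.8643, 0.0000, 0.0000]  mean=1.5044  Neff=1.3168  idx=[2, 3, 3, 3, 3, 3]
step 2: w=[0.0133, 0.1973, 0.1973, 0.1973, 0.1973, 0.1973]  mean=1.6635  Neff=5.1314  idx=[1, 2, 2, 3, 4, 5]
step 3: w=[0.1667, 0.1667, 0.1667, 0.1667, 0.1667, 0.1667]  mean=1.6800  Neff=6.0000  idx=[0, 1, 2, 3, 4, 5]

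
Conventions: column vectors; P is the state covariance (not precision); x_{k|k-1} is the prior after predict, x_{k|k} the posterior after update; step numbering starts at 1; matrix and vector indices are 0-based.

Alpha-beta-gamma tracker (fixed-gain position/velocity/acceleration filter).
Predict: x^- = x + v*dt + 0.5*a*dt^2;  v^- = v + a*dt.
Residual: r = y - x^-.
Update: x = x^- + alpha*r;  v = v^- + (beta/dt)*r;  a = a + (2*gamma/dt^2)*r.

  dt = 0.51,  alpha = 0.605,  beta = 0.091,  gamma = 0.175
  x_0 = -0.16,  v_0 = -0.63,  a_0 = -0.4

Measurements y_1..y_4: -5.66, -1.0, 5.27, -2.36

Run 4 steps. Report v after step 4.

v_post = 2.5773

step 1: x_pred=-0.5333  r=-5.1267  x^+=-3.6350  v^+=-1.7488  a^+=-7.2986
step 2: x_pred=-5.4760  r=4.4760  x^+=-2.7680  v^+=-4.6724  a^+=-1.2756
step 3: x_pred=-5.3168  r=10.5868  x^+=1.0882  v^+=-3.4339  a^+=12.9705
step 4: x_pred=1.0237  r=-3.3837  x^+=-1.0234  v^+=2.5773  a^+=8.4172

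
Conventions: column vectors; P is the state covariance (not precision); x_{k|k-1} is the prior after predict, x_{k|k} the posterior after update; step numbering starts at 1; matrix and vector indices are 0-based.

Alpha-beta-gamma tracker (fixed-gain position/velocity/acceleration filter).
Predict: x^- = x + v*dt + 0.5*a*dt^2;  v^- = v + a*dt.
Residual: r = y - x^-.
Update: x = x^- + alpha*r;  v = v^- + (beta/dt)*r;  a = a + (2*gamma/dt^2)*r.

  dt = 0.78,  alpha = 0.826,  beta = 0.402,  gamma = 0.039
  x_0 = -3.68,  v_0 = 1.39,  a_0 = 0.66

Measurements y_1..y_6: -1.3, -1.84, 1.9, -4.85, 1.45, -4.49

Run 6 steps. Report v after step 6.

v_post = -1.4726

step 1: x_pred=-2.3950  r=1.0950  x^+=-1.4905  v^+=2.4692  a^+=0.8004
step 2: x_pred=0.6789  r=-2.5189  x^+=-1.4017  v^+=1.7953  a^+=0.4775
step 3: x_pred=0.1438  r=1.7562  x^+=1.5944  v^+=3.0728  a^+=0.7026
step 4: x_pred=4.2049  r=-9.0549  x^+=-3.2744  v^+=-1.0460  a^+=-0.4583
step 5: x_pred=-4.2297  r=5.6797  x^+=0.4617  v^+=1.5238  a^+=0.2699
step 6: x_pred=1.7324  r=-6.2224  x^+=-3.4073  v^+=-1.4726  a^+=-0.5279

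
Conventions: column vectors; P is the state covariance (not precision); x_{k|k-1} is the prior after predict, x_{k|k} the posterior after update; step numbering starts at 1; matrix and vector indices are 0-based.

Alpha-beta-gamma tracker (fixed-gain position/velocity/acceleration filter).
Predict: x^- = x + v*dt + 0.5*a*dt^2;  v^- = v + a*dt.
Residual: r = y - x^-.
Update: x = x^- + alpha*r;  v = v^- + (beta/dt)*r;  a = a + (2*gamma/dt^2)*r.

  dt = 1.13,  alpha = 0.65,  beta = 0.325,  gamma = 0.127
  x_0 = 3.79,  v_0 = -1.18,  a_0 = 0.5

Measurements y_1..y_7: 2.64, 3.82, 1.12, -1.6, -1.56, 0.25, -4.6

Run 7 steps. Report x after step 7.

step 1: x_pred=2.7758  r=-0.1358  x^+=2.6875  v^+=-0.6541  a^+=0.4730
step 2: x_pred=2.2504  r=1.5696  x^+=3.2706  v^+=0.3318  a^+=0.7852
step 3: x_pred=4.1469  r=-3.0269  x^+=2.1794  v^+=0.3485  a^+=0.1831
step 4: x_pred=2.6902  r=-4.2902  x^+=-0.0984  v^+=-0.6785  a^+=-0.6703
step 5: x_pred=-1.2931  r=-0.2669  x^+=-1.4666  v^+=-1.5127  a^+=-0.7234
step 6: x_pred=-3.6378  r=3.8878  x^+=-1.1107  v^+=-1.2120  a^+=0.0499
step 7: x_pred=-2.4484  r=-2.1516  x^+=-3.8469  v^+=-1.7744  a^+=-0.3781

x_post = -3.8469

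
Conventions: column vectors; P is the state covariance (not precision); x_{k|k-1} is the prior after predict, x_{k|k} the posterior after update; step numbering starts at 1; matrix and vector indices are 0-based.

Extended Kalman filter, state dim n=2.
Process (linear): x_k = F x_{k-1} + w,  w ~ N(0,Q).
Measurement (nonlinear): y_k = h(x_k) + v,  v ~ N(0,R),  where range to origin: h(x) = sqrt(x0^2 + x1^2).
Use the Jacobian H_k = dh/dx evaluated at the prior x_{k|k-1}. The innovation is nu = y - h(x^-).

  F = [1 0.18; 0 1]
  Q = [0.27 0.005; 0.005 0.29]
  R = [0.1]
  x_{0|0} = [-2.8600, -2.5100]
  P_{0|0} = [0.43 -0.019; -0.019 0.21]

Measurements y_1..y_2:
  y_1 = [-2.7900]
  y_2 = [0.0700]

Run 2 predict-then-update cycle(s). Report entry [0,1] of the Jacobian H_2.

H_jac[0,1] = 0.2181

step 1: x^-=[-3.3118, -2.5100]  P^-=[0.7000 0.0238; 0.0238 0.5000]  H_jac=[-0.7970 -0.6040]  S=[0.7499]  K=[-0.7630; -0.4280]  nu=[-6.9455]  x^+=[1.9879, 0.4628]  P^+=[0.2633 -0.2211; -0.2211 0.3626]
step 2: x^-=[2.0712, 0.4628]  P^-=[0.4655 -0.1508; -0.1508 0.6526]  H_jac=[0.9759 0.2181]  S=[0.5102]  K=[0.8260; -0.0096]  nu=[-2.0523]  x^+=[0.3761, 0.4825]  P^+=[0.1174 -0.1468; -0.1468 0.6526]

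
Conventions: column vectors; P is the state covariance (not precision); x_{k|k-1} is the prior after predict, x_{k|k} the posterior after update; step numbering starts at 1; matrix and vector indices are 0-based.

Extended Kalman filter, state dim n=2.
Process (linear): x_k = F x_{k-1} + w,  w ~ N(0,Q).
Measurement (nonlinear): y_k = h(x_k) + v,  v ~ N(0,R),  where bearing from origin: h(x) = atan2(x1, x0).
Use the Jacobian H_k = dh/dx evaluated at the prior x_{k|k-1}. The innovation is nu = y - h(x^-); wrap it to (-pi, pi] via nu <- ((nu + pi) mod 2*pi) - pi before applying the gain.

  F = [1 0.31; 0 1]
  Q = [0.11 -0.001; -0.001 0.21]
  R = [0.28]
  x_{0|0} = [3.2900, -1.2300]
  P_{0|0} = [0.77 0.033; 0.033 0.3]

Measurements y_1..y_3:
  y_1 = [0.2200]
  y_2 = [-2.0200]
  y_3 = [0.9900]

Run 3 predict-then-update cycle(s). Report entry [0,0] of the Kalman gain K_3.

step 1: x^-=[2.9087, -1.2300]  P^-=[0.9293 0.1250; 0.1250 0.5100]  H_jac=[0.1233 0.2916]  S=[0.3465]  K=[0.4360; 0.4737]  nu=[0.6201]  x^+=[3.1790, -0.9362]  P^+=[0.8634 0.0534; 0.0534 0.4322]
step 2: x^-=[2.8888, -0.9362]  P^-=[1.0481 0.1864; 0.1864 0.6422]  H_jac=[0.1015 0.3133]  S=[0.3657]  K=[0.4507; 0.6019]  nu=[-1.7066]  x^+=[2.1196, -1.9635]  P^+=[0.9738 0.0872; 0.0872 0.5097]
step 3: x^-=[1.5110, -1.9635]  P^-=[1.1869 0.2442; 0.2442 0.7197]  H_jac=[0.3199 0.2462]  S=[0.4835]  K=[0.9095; 0.5280]  nu=[1.9049]  x^+=[3.2436, -0.9577]  P^+=[0.7869 0.0120; 0.0120 0.5849]

K[0,0] = 0.9095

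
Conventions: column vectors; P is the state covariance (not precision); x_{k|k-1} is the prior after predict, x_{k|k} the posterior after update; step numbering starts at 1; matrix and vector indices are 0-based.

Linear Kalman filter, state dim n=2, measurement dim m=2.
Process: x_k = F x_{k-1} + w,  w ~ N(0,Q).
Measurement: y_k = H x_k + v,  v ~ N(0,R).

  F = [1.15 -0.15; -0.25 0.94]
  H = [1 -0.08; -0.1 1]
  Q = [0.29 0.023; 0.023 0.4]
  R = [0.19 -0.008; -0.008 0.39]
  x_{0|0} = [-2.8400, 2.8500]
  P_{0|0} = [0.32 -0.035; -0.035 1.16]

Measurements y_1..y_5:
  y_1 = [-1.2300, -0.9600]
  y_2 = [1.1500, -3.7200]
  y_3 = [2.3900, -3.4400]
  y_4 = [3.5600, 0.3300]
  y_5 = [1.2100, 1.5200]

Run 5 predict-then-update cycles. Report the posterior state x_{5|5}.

step 1: x^-=[-3.6935, 3.3890]  P^-=[0.7514 -0.2717; -0.2717 1.4614]  S=[0.9942 -0.4739; -0.4739 1.9133]  K=[0.7837 0.0129; -0.0227 0.7724]  nu=[2.7346, -4.7183]  x^+=[-1.6109, -0.3175]  P^+=[0.1499 0.0137; 0.0137 0.3028]
step 2: x^-=[-1.8049, 0.1042]  P^-=[0.4903 -0.0474; -0.0474 0.6705]  S=[0.6922 -0.1585; -0.1585 1.0749]  K=[0.7175 0.0160; -0.0023 0.6279]  nu=[2.9632, -4.0047]  x^+=[0.2570, -2.4168]  P^+=[0.1373 0.0143; 0.0143 0.2463]
step 3: x^-=[0.6581, -2.3361]  P^-=[0.4723 -0.0353; -0.0353 0.6195]  S=[0.6719 -0.1403; -0.1403 1.0213]  K=[0.7106 0.0169; 0.0012 0.6102]  nu=[1.5451, -1.0381]  x^+=[1.7385, -2.9677]  P^+=[0.1360 0.0145; 0.0145 0.2394]
step 4: x^-=[2.4444, -3.2243]  P^-=[0.4703 -0.0337; -0.0337 0.6132]  S=[0.6696 -0.1380; -0.1380 1.0147]  K=[0.7099 0.0170; 0.0018 0.6079]  nu=[0.8576, 3.7987]  x^+=[3.1180, -0.9134]  P^+=[0.1359 0.0146; 0.0146 0.2385]
step 5: x^-=[3.7227, -1.6381]  P^-=[0.4701 -0.0334; -0.0334 0.6124]  S=[0.6693 -0.1377; -0.1377 1.0138]  K=[0.7098 0.0171; 0.0019 0.6076]  nu=[-2.6437, 3.5303]  x^+=[1.9064, 0.5021]  P^+=[0.1359 0.0146; 0.0146 0.2384]

x_post = [1.9064, 0.5021]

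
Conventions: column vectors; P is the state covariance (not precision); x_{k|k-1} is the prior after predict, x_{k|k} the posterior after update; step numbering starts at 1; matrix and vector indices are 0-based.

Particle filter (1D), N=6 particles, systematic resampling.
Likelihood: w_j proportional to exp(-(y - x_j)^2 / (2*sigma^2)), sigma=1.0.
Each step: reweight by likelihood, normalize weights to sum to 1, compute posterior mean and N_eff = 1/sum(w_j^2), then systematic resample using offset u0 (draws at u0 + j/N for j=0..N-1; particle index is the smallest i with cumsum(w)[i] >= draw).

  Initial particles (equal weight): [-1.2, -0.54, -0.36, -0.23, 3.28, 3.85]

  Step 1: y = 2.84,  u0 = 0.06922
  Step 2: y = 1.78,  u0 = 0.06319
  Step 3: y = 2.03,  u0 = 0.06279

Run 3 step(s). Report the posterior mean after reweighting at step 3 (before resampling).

step 1: w=[0.0002, 0.0022, 0.0039, 0.0059, 0.5946, 0.3933]  mean=3.4602  Neff=1.9676  idx=[4, 4, 4, 4, 5, 5]
step 2: w=[0.2117, 0.2117, 0.2117, 0.2117, 0.0765, 0.0765]  mean=3.3673  Neff=5.2347  idx=[0, 1, 1, 2, 3, 4]
step 3: w=[0.1846, 0.1846, 0.1846, 0.1846, 0.1846, 0.0770]  mean=3.3239  Neff=5.6714  idx=[0, 1, 2, 3, 3, 4]

post_mean = 3.3239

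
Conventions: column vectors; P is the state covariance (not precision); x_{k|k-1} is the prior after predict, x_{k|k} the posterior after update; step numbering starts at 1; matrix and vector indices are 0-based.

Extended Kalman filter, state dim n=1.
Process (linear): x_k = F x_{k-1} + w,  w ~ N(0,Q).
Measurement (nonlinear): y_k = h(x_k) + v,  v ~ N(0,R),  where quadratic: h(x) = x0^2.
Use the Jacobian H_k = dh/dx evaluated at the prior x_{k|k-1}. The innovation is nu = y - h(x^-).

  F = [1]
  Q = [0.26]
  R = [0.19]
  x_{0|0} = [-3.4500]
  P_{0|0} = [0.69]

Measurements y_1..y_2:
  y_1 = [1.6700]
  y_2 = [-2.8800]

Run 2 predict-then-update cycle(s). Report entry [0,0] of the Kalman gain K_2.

K[0,0] = -0.2422

step 1: x^-=[-3.4500]  P^-=[0.9500]  H_jac=[-6.9000]  S=[45.4195]  K=[-0.1443]  nu=[-10.2325]  x^+=[-1.9732]  P^+=[0.0040]
step 2: x^-=[-1.9732]  P^-=[0.2640]  H_jac=[-3.9465]  S=[4.3013]  K=[-0.2422]  nu=[-6.7736]  x^+=[-0.3327]  P^+=[0.0117]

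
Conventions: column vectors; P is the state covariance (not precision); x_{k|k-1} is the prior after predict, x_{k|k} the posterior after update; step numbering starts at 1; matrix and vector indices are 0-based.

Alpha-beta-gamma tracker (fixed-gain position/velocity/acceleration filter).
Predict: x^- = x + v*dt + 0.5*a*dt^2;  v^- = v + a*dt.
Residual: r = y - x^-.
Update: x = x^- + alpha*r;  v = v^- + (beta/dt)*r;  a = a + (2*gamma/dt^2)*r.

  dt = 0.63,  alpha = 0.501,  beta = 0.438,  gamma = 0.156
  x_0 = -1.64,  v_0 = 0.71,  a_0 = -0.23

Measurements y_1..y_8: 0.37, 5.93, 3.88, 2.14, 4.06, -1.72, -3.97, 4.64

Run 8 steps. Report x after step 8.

x_post = -5.2421

step 1: x_pred=-1.2383  r=1.6083  x^+=-0.4326  v^+=1.6833  a^+=1.0343
step 2: x_pred=0.8332  r=5.0968  x^+=3.3867  v^+=5.8784  a^+=5.0409
step 3: x_pred=8.0904  r=-4.2104  x^+=5.9810  v^+=6.1269  a^+=1.7311
step 4: x_pred=10.1845  r=-8.0445  x^+=6.1542  v^+=1.6247  a^+=-4.5926
step 5: x_pred=6.2663  r=-2.2063  x^+=5.1610  v^+=-2.8026  a^+=-6.3270
step 6: x_pred=2.1397  r=-3.8597  x^+=0.2060  v^+=-9.4721  a^+=-9.3611
step 7: x_pred=-7.6191  r=3.6491  x^+=-5.7909  v^+=-12.8326  a^+=-6.4926
step 8: x_pred=-15.1639  r=19.8039  x^+=-5.2421  v^+=-3.1545  a^+=9.0751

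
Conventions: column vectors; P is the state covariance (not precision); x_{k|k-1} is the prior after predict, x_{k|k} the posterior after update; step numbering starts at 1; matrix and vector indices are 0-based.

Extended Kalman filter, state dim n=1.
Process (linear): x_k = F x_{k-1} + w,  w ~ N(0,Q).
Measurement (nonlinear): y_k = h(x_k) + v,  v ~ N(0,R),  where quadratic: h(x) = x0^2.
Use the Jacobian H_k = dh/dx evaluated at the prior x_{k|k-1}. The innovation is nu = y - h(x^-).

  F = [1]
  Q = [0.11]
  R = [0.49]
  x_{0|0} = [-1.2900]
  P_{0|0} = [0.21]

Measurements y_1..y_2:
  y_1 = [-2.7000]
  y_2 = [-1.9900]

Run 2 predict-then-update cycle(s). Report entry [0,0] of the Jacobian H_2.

H_jac[0,0] = 0.1703

step 1: x^-=[-1.2900]  P^-=[0.3200]  H_jac=[-2.5800]  S=[2.6200]  K=[-0.3151]  nu=[-4.3641]  x^+=[0.0852]  P^+=[0.0598]
step 2: x^-=[0.0852]  P^-=[0.1698]  H_jac=[0.1703]  S=[0.4949]  K=[0.0585]  nu=[-1.9973]  x^+=[-0.0316]  P^+=[0.1682]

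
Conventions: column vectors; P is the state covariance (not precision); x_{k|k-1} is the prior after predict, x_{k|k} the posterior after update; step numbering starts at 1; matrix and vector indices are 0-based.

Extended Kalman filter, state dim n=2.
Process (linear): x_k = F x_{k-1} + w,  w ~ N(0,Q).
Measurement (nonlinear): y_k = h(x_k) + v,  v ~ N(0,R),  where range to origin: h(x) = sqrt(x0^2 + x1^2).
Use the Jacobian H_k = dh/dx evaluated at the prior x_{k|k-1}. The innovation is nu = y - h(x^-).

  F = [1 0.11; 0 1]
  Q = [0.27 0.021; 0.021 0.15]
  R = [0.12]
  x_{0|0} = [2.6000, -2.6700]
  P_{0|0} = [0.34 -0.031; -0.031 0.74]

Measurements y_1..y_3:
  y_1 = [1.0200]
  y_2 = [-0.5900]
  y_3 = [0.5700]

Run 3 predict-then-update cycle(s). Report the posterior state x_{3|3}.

x_post = [-0.4002, -0.4847]

step 1: x^-=[2.3063, -2.6700]  P^-=[0.6121 0.0714; 0.0714 0.8900]  H_jac=[0.6537 -0.7568]  S=[0.8206]  K=[0.4218; -0.7639]  nu=[-2.5082]  x^+=[1.2485, -0.7541]  P^+=[0.4662 0.3358; 0.3358 0.4112]
step 2: x^-=[1.1655, -0.7541]  P^-=[0.8150 0.4020; 0.4020 0.5612]  H_jac=[0.8396 -0.5432]  S=[0.4934]  K=[0.9442; 0.0662]  nu=[-1.9782]  x^+=[-0.7024, -0.8851]  P^+=[0.3751 0.3711; 0.3711 0.5590]
step 3: x^-=[-0.7997, -0.8851]  P^-=[0.7335 0.4536; 0.4536 0.7090]  H_jac=[-0.6704 -0.7420]  S=[1.2913]  K=[-0.6415; -0.6429]  nu=[-0.6229]  x^+=[-0.4002, -0.4847]  P^+=[0.2022 -0.0789; -0.0789 0.1753]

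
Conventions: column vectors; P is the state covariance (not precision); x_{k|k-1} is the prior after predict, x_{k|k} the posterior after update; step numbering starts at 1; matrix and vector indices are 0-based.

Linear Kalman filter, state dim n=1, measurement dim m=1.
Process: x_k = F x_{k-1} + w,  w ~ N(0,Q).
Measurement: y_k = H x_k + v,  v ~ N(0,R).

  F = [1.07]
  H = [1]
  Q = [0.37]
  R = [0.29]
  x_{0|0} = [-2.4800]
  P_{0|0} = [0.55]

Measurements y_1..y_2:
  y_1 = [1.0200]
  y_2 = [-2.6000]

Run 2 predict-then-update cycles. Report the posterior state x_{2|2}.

step 1: x^-=[-2.6536]  P^-=[0.9997]  S=[1.2897]  K=[0.7751]  nu=[3.6736]  x^+=[0.1940]  P^+=[0.2248]
step 2: x^-=[0.2075]  P^-=[0.6274]  S=[0.9174]  K=[0.6839]  nu=[-2.8075]  x^+=[-1.7125]  P^+=[0.1983]

x_post = [-1.7125]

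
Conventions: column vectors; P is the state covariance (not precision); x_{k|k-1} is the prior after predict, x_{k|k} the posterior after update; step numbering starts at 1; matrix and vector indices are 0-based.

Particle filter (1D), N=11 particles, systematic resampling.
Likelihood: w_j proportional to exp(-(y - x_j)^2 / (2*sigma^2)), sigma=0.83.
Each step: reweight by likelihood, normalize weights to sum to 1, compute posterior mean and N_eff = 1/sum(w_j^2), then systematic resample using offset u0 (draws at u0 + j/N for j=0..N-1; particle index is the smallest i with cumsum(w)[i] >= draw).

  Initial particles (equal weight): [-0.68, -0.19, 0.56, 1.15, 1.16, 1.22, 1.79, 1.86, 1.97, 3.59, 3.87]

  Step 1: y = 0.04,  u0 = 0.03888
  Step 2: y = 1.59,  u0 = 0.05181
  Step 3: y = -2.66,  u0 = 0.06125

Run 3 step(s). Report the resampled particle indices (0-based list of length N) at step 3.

resampled_idx = [0, 0, 0, 0, 0, 0, 0, 0, 0, 0, 2]

step 1: w=[0.1755, 0.2460, 0.2101, 0.1045, 0.1029, 0.0931, 0.0277, 0.0231, 0.0171, 0.0000, 0.0000]  mean=0.4310  Neff=5.9800  idx=[0, 0, 1, 1, 1, 2, 2, 3, 4, 5, 6]
step 2: w=[0.0049, 0.0049, 0.0205, 0.0205, 0.0205, 0.0946, 0.0946, 0.1775, 0.1787, 0.1850, 0.1985]  mean=1.0800  Neff=6.4003  idx=[4, 5, 6, 7, 7, 8, 8, 9, 9, 10, 10]
step 3: w=[0.9074, 0.0410, 0.0410, 0.0020, 0.0020, 0.0019, 0.0019, 0.0014, 0.0014, 0.0000, 0.0000]  mean=-0.1139  Neff=1.2097  idx=[0, 0, 0, 0, 0, 0, 0, 0, 0, 0, 2]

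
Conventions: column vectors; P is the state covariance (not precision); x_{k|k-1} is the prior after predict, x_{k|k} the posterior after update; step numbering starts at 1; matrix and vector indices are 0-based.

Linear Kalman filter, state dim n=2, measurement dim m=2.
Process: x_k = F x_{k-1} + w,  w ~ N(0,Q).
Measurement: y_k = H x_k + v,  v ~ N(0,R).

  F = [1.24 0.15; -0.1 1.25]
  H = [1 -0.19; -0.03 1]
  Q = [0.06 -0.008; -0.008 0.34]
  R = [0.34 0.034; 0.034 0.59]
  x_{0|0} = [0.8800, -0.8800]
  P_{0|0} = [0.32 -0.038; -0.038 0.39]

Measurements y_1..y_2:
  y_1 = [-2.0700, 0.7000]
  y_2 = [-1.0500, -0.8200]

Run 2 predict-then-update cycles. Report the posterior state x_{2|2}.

x_post = [-1.1254, -0.3264]

step 1: x^-=[0.9592, -1.1880]  P^-=[0.5467 -0.0329; -0.0329 0.9621]  S=[0.9339 -0.1983; -0.1983 1.5545]  K=[0.6016 0.0450; -0.1022 0.6065]  nu=[-3.2549, 1.9168]  x^+=[-0.9127, 0.3071]  P^+=[0.2162 0.0535; 0.0535 0.3560]
step 2: x^-=[-1.0857, 0.4752]  P^-=[0.4204 0.1141; 0.1141 0.8850]  S=[0.7490 -0.0320; -0.0320 1.4685]  K=[0.5358 0.0808; -0.0466 0.5993]  nu=[0.1260, -1.3277]  x^+=[-1.1254, -0.3264]  P^+=[0.1986 0.0718; 0.0718 0.3542]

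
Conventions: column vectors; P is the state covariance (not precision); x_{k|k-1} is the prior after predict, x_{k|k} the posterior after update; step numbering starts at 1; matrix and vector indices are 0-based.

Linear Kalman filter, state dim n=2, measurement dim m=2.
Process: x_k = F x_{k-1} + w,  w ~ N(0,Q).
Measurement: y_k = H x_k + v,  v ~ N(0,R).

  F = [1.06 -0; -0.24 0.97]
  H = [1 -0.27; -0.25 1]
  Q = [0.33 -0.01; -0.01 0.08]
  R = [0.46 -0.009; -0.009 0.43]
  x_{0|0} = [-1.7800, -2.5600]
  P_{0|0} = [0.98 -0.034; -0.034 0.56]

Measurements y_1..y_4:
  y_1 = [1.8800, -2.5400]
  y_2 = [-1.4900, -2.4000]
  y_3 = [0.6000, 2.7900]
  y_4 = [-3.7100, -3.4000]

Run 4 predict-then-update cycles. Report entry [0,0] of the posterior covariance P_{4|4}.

P_post[0,0] = 0.2636

step 1: x^-=[-1.8868, -2.0560]  P^-=[1.4311 -0.2943; -0.2943 0.6792]  S=[2.0995 -0.8643; -0.8643 1.3458]  K=[0.7069 -0.0305; 0.0038 0.5618]  nu=[3.2117, -0.9557]  x^+=[0.4128, -2.5808]  P^+=[0.3434 0.0664; 0.0664 0.2581]
step 2: x^-=[0.4375, -2.6025]  P^-=[0.7158 -0.0291; -0.0291 0.3117]  S=[1.2143 -0.3032; -0.3032 0.8010]  K=[0.5866 -0.0377; 0.0068 0.4008]  nu=[-2.6302, 0.3118]  x^+=[-1.1170, -2.4953]  P^+=[0.2835 0.0494; 0.0494 0.1846]
step 3: x^-=[-1.1840, -2.1524]  P^-=[0.6485 -0.0314; -0.0314 0.2471]  S=[1.1435 -0.2713; -0.2713 0.7333]  K=[0.5612 -0.0562; -0.0036 0.3463]  nu=[1.2029, 4.6464]  x^+=[-0.7701, -0.5477]  P^+=[0.2689 0.0380; 0.0380 0.1584]
step 4: x^-=[-0.8164, -0.3464]  P^-=[0.6322 -0.0393; -0.0393 0.2269]  S=[1.1299 -0.2703; -0.2703 0.7160]  K=[0.5528 -0.0670; -0.0109 0.3264]  nu=[-2.9872, -3.2577]  x^+=[-2.2497, -1.3772]  P^+=[0.2636 0.0321; 0.0321 0.1485]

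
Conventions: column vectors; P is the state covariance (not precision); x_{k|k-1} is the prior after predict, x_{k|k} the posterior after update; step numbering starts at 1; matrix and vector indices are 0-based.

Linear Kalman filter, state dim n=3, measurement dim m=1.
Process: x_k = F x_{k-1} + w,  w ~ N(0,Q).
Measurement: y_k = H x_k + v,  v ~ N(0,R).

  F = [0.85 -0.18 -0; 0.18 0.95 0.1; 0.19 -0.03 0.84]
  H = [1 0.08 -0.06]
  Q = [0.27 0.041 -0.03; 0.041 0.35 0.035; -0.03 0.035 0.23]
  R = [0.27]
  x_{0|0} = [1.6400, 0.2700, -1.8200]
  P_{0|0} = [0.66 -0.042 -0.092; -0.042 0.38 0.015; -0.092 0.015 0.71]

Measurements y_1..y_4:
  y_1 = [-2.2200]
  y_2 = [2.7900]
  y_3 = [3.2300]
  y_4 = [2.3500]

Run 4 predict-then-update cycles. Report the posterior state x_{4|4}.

step 1: x^-=[1.3454, 0.3697, -1.2253]  P^-=[0.7720 0.0364 0.0132; 0.0364 0.7066 0.0953; 0.0132 0.0953 0.7255]  S=[1.0525]  K=[0.7355; 0.0828; -0.0216]  nu=[-3.6685]  x^+=[-1.3529, 0.0659, -1.1461]  P^+=[0.2026 -0.0278 0.0299; -0.0278 0.6994 0.0972; 0.0299 0.0972 0.7250]
step 2: x^-=[-1.1618, -0.2956, -1.2218]  P^-=[0.4475 -0.0683 0.0148; -0.0683 1.0051 0.1604; 0.0148 0.1604 0.7545]  S=[0.7124]  K=[0.6193; 0.0035; -0.0247]  nu=[3.9022]  x^+=[1.2546, -0.2821, -1.3183]  P^+=[0.1743 -0.0698 0.0257; -0.0698 1.0051 0.1604; 0.0257 0.1604 0.7540]
step 3: x^-=[1.1172, -0.1740, -0.8606]  P^-=[0.4499 -0.1590 0.0019; -0.1590 1.2778 0.1954; 0.0019 0.1954 0.7702]  S=[0.7033]  K=[0.6214; -0.0974; -0.0408]  nu=[2.0751]  x^+=[2.4067, -0.3762, -0.9453]  P^+=[0.1783 -0.1164 0.0197; -0.1164 1.2711 0.1926; 0.0197 0.1926 0.7690]
step 4: x^-=[2.1134, -0.0187, -0.3255]  P^-=[0.4756 -0.2411 -0.0024; -0.2411 1.5081 0.2055; -0.0024 0.2055 0.7781]  S=[0.7178]  K=[0.6359; -0.1850; -0.0455]  nu=[0.2185]  x^+=[2.2524, -0.0591, -0.3354]  P^+=[0.1853 -0.1567 0.0183; -0.1567 1.4835 0.1995; 0.0183 0.1995 0.7766]

x_post = [2.2524, -0.0591, -0.3354]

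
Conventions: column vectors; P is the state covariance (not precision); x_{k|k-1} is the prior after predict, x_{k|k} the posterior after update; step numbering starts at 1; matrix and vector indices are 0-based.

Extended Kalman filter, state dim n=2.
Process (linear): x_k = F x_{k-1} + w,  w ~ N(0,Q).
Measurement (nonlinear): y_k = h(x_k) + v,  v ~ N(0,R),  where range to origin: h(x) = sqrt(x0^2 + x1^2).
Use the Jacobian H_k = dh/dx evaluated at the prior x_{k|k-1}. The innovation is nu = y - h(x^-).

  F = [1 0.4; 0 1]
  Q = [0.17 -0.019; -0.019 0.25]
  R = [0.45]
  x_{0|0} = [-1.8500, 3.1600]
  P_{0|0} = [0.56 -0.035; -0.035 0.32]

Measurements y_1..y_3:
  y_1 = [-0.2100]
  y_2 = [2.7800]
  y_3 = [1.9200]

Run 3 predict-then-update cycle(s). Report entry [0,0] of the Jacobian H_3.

step 1: x^-=[-0.5860, 3.1600]  P^-=[0.7532 0.0740; 0.0740 0.5700]  H_jac=[-0.1823 0.9832]  S=[0.9996]  K=[-0.0646; 0.5472]  nu=[-3.4239]  x^+=[-0.3648, 1.2865]  P^+=[0.7490 0.1093; 0.1093 0.2707]
step 2: x^-=[0.1498, 1.2865]  P^-=[1.0498 0.1986; 0.1986 0.5207]  H_jac=[0.1156 0.9933]  S=[1.0234]  K=[0.3114; 0.5278]  nu=[1.4848]  x^+=[0.6122, 2.0702]  P^+=[0.9506 0.0304; 0.0304 0.2356]
step 3: x^-=[1.4402, 2.0702]  P^-=[1.1826 0.1056; 0.1056 0.4856]  H_jac=[0.5711 0.8209]  S=[1.2620]  K=[0.6039; 0.3637]  nu=[-0.6019]  x^+=[1.0768, 1.8513]  P^+=[0.7224 -0.1715; -0.1715 0.3187]

H_jac[0,0] = 0.5711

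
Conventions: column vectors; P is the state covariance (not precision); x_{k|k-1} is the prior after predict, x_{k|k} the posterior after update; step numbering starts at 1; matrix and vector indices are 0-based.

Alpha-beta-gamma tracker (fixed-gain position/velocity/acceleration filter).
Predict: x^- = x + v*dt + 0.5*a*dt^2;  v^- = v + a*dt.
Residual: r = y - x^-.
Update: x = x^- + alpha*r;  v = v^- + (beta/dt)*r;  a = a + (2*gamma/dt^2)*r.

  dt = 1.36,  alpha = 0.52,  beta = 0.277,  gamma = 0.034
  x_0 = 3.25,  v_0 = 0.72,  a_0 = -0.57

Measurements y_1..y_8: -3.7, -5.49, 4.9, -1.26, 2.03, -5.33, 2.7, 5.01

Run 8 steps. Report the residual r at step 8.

resid = 5.5922

step 1: x_pred=3.7021  r=-7.4021  x^+=-0.1470  v^+=-1.5628  a^+=-0.8421
step 2: x_pred=-3.0513  r=-2.4387  x^+=-4.3194  v^+=-3.2048  a^+=-0.9318
step 3: x_pred=-9.5397  r=14.4397  x^+=-2.0311  v^+=-1.5311  a^+=-0.4009
step 4: x_pred=-4.4841  r=3.2241  x^+=-2.8076  v^+=-1.4196  a^+=-0.2824
step 5: x_pred=-4.9994  r=7.0294  x^+=-1.3441  v^+=-0.3720  a^+=-0.0240
step 6: x_pred=-1.8721  r=-3.4579  x^+=-3.6702  v^+=-1.1088  a^+=-0.1511
step 7: x_pred=-5.3180  r=8.0180  x^+=-1.1486  v^+=0.3188  a^+=0.1437
step 8: x_pred=-0.5822  r=5.5922  x^+=2.3257  v^+=1.6532  a^+=0.3493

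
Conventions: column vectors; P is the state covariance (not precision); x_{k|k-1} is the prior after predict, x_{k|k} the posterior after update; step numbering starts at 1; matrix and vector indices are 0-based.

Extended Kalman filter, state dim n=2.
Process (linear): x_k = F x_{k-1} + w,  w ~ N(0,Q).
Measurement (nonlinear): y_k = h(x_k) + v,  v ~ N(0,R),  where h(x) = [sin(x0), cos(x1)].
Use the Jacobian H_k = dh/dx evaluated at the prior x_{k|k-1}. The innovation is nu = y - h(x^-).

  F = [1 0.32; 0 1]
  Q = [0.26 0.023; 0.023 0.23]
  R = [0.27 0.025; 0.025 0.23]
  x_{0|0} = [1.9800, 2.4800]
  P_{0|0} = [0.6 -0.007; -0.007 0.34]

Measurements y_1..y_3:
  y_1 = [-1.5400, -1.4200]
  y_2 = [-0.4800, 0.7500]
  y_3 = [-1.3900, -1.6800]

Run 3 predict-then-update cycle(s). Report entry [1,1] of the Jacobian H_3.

H_jac[1,1] = -0.4064

step 1: x^-=[2.7736, 2.4800]  P^-=[0.8903 0.1248; 0.1248 0.5700]  H_jac=[-0.9331 0.0000; 0.0000 -0.6144]  S=[1.0451 0.0965; 0.0965 0.4451]  K=[-0.7949 0.0001; -0.0395 -0.7781]  nu=[-1.8997, -0.6310]  x^+=[4.2836, 3.0461]  P^+=[0.2300 0.0323; 0.0323 0.2929]
step 2: x^-=[5.2583, 3.0461]  P^-=[0.5407 0.1490; 0.1490 0.5229]  H_jac=[0.5192 0.0000; 0.0000 -0.0954]  S=[0.4158 0.0176; 0.0176 0.2348]  K=[0.6799 -0.1116; 0.1957 -0.2271]  nu=[0.3746, 1.7454]  x^+=[5.3183, 2.7231]  P^+=[0.3482 0.0908; 0.0908 0.4964]
step 3: x^-=[6.1897, 2.7231]  P^-=[0.7172 0.2727; 0.2727 0.7264]  H_jac=[0.9956 0.0000; 0.0000 -0.4064]  S=[0.9809 -0.0854; -0.0854 0.3500]  K=[0.7156 -0.1422; 0.2078 -0.7929]  nu=[-1.2967, -0.7663]  x^+=[5.3708, 3.0612]  P^+=[0.1905 0.0364; 0.0364 0.4359]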